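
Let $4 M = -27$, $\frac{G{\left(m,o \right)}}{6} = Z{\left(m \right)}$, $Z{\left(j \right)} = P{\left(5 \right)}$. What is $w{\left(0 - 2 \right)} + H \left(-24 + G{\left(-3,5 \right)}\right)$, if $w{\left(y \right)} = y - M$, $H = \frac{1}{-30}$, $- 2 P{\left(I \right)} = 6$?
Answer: $\frac{123}{20} \approx 6.15$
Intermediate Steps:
$P{\left(I \right)} = -3$ ($P{\left(I \right)} = \left(- \frac{1}{2}\right) 6 = -3$)
$Z{\left(j \right)} = -3$
$G{\left(m,o \right)} = -18$ ($G{\left(m,o \right)} = 6 \left(-3\right) = -18$)
$M = - \frac{27}{4}$ ($M = \frac{1}{4} \left(-27\right) = - \frac{27}{4} \approx -6.75$)
$H = - \frac{1}{30} \approx -0.033333$
$w{\left(y \right)} = \frac{27}{4} + y$ ($w{\left(y \right)} = y - - \frac{27}{4} = y + \frac{27}{4} = \frac{27}{4} + y$)
$w{\left(0 - 2 \right)} + H \left(-24 + G{\left(-3,5 \right)}\right) = \left(\frac{27}{4} + \left(0 - 2\right)\right) - \frac{-24 - 18}{30} = \left(\frac{27}{4} + \left(0 - 2\right)\right) - - \frac{7}{5} = \left(\frac{27}{4} - 2\right) + \frac{7}{5} = \frac{19}{4} + \frac{7}{5} = \frac{123}{20}$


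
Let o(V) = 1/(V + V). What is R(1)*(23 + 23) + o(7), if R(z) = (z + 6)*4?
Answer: 18033/14 ≈ 1288.1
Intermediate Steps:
o(V) = 1/(2*V)
R(z) = 24 + 4*z (R(z) = (6 + z)*4 = 24 + 4*z)
R(1)*(23 + 23) + o(7) = (24 + 4*1)*(23 + 23) + (½)/7 = (24 + 4)*46 + (½)*(⅐) = 28*46 + 1/14 = 1288 + 1/14 = 18033/14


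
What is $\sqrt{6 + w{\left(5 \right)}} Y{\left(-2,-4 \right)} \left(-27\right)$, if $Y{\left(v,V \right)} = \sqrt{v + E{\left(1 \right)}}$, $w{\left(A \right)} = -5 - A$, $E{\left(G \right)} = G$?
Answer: $54$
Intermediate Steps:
$Y{\left(v,V \right)} = \sqrt{1 + v}$ ($Y{\left(v,V \right)} = \sqrt{v + 1} = \sqrt{1 + v}$)
$\sqrt{6 + w{\left(5 \right)}} Y{\left(-2,-4 \right)} \left(-27\right) = \sqrt{6 - 10} \sqrt{1 - 2} \left(-27\right) = \sqrt{6 - 10} \sqrt{-1} \left(-27\right) = \sqrt{6 - 10} i \left(-27\right) = \sqrt{-4} i \left(-27\right) = 2 i i \left(-27\right) = \left(-2\right) \left(-27\right) = 54$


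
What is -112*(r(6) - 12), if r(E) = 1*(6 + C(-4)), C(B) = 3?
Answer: 336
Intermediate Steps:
r(E) = 9 (r(E) = 1*(6 + 3) = 1*9 = 9)
-112*(r(6) - 12) = -112*(9 - 12) = -112*(-3) = 336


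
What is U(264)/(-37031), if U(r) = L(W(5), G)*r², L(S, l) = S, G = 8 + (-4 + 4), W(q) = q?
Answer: -348480/37031 ≈ -9.4105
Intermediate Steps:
G = 8 (G = 8 + 0 = 8)
U(r) = 5*r²
U(264)/(-37031) = (5*264²)/(-37031) = (5*69696)*(-1/37031) = 348480*(-1/37031) = -348480/37031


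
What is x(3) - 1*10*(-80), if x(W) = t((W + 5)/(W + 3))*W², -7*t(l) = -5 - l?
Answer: 5657/7 ≈ 808.14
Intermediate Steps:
t(l) = 5/7 + l/7 (t(l) = -(-5 - l)/7 = 5/7 + l/7)
x(W) = W²*(5/7 + (5 + W)/(7*(3 + W))) (x(W) = (5/7 + ((W + 5)/(W + 3))/7)*W² = (5/7 + ((5 + W)/(3 + W))/7)*W² = (5/7 + (5 + W)/(7*(3 + W)))*W² = W²*(5/7 + (5 + W)/(7*(3 + W))))
x(3) - 1*10*(-80) = (2/7)*3²*(10 + 3*3)/(3 + 3) - 1*10*(-80) = (2/7)*9*(10 + 9)/6 - 10*(-80) = (2/7)*9*(⅙)*19 + 800 = 57/7 + 800 = 5657/7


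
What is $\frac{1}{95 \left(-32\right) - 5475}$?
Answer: $- \frac{1}{8515} \approx -0.00011744$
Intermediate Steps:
$\frac{1}{95 \left(-32\right) - 5475} = \frac{1}{-3040 - 5475} = \frac{1}{-8515} = - \frac{1}{8515}$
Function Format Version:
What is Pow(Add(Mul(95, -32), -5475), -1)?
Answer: Rational(-1, 8515) ≈ -0.00011744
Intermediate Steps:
Pow(Add(Mul(95, -32), -5475), -1) = Pow(Add(-3040, -5475), -1) = Pow(-8515, -1) = Rational(-1, 8515)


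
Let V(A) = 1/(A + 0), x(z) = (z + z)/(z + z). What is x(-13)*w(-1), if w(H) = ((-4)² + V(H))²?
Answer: 225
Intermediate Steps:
x(z) = 1 (x(z) = (2*z)/((2*z)) = (2*z)*(1/(2*z)) = 1)
V(A) = 1/A
w(H) = (16 + 1/H)² (w(H) = ((-4)² + 1/H)² = (16 + 1/H)²)
x(-13)*w(-1) = 1*((1 + 16*(-1))²/(-1)²) = 1*(1*(1 - 16)²) = 1*(1*(-15)²) = 1*(1*225) = 1*225 = 225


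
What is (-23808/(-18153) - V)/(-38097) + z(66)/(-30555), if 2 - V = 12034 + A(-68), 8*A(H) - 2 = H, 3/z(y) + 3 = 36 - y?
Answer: -10869331170673/34435816582860 ≈ -0.31564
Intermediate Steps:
z(y) = 3/(33 - y) (z(y) = 3/(-3 + (36 - y)) = 3/(33 - y))
A(H) = 1/4 + H/8
V = -48095/4 (V = 2 - (12034 + (1/4 + (1/8)*(-68))) = 2 - (12034 + (1/4 - 17/2)) = 2 - (12034 - 33/4) = 2 - 1*48103/4 = 2 - 48103/4 = -48095/4 ≈ -12024.)
(-23808/(-18153) - V)/(-38097) + z(66)/(-30555) = (-23808/(-18153) - 1*(-48095/4))/(-38097) - 3/(-33 + 66)/(-30555) = (-23808*(-1/18153) + 48095/4)*(-1/38097) - 3/33*(-1/30555) = (7936/6051 + 48095/4)*(-1/38097) - 3*1/33*(-1/30555) = (291054589/24204)*(-1/38097) - 1/11*(-1/30555) = -291054589/922099788 + 1/336105 = -10869331170673/34435816582860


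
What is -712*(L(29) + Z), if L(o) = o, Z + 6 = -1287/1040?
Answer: -154949/10 ≈ -15495.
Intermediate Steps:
Z = -579/80 (Z = -6 - 1287/1040 = -6 - 1287*1/1040 = -6 - 99/80 = -579/80 ≈ -7.2375)
-712*(L(29) + Z) = -712*(29 - 579/80) = -712*1741/80 = -154949/10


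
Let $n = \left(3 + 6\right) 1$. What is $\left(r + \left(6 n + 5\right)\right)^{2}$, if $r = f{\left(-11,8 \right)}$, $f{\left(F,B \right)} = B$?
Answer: $4489$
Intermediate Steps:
$r = 8$
$n = 9$ ($n = 9 \cdot 1 = 9$)
$\left(r + \left(6 n + 5\right)\right)^{2} = \left(8 + \left(6 \cdot 9 + 5\right)\right)^{2} = \left(8 + \left(54 + 5\right)\right)^{2} = \left(8 + 59\right)^{2} = 67^{2} = 4489$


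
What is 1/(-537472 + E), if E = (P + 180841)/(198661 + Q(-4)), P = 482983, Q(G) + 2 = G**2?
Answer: -198675/106781585776 ≈ -1.8606e-6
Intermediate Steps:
Q(G) = -2 + G**2
E = 663824/198675 (E = (482983 + 180841)/(198661 + (-2 + (-4)**2)) = 663824/(198661 + (-2 + 16)) = 663824/(198661 + 14) = 663824/198675 ≈ 3.3413)
1/(-537472 + E) = 1/(-537472 + 663824/198675) = 1/(-106781585776/198675) = -198675/106781585776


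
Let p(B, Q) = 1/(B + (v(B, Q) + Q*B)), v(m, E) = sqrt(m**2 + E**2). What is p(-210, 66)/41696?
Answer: -2345/1375387341504 - sqrt(1346)/1375387341504 ≈ -1.7316e-9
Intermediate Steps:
v(m, E) = sqrt(E**2 + m**2)
p(B, Q) = 1/(B + sqrt(B**2 + Q**2) + B*Q) (p(B, Q) = 1/(B + (sqrt(Q**2 + B**2) + Q*B)) = 1/(B + (sqrt(B**2 + Q**2) + B*Q)) = 1/(B + sqrt(B**2 + Q**2) + B*Q))
p(-210, 66)/41696 = 1/(-210 + sqrt((-210)**2 + 66**2) - 210*66*41696) = (1/41696)/(-210 + sqrt(44100 + 4356) - 13860) = (1/41696)/(-210 + sqrt(48456) - 13860) = (1/41696)/(-210 + 6*sqrt(1346) - 13860) = (1/41696)/(-14070 + 6*sqrt(1346)) = 1/(41696*(-14070 + 6*sqrt(1346)))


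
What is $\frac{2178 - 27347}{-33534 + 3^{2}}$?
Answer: $\frac{25169}{33525} \approx 0.75075$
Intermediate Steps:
$\frac{2178 - 27347}{-33534 + 3^{2}} = - \frac{25169}{-33534 + 9} = - \frac{25169}{-33525} = \left(-25169\right) \left(- \frac{1}{33525}\right) = \frac{25169}{33525}$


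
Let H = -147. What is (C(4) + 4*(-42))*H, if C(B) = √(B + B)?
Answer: 24696 - 294*√2 ≈ 24280.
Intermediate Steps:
C(B) = √2*√B (C(B) = √(2*B) = √2*√B)
(C(4) + 4*(-42))*H = (√2*√4 + 4*(-42))*(-147) = (√2*2 - 168)*(-147) = (2*√2 - 168)*(-147) = (-168 + 2*√2)*(-147) = 24696 - 294*√2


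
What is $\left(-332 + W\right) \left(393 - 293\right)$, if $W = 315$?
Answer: $-1700$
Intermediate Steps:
$\left(-332 + W\right) \left(393 - 293\right) = \left(-332 + 315\right) \left(393 - 293\right) = \left(-17\right) 100 = -1700$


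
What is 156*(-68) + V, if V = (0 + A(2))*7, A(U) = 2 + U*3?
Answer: -10552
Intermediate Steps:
A(U) = 2 + 3*U
V = 56 (V = (0 + (2 + 3*2))*7 = (0 + (2 + 6))*7 = (0 + 8)*7 = 8*7 = 56)
156*(-68) + V = 156*(-68) + 56 = -10608 + 56 = -10552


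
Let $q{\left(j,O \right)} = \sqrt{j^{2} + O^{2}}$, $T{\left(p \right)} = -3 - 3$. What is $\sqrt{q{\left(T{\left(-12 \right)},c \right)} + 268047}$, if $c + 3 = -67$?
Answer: $\sqrt{268047 + 2 \sqrt{1234}} \approx 517.8$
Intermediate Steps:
$c = -70$ ($c = -3 - 67 = -70$)
$T{\left(p \right)} = -6$
$q{\left(j,O \right)} = \sqrt{O^{2} + j^{2}}$
$\sqrt{q{\left(T{\left(-12 \right)},c \right)} + 268047} = \sqrt{\sqrt{\left(-70\right)^{2} + \left(-6\right)^{2}} + 268047} = \sqrt{\sqrt{4900 + 36} + 268047} = \sqrt{\sqrt{4936} + 268047} = \sqrt{2 \sqrt{1234} + 268047} = \sqrt{268047 + 2 \sqrt{1234}}$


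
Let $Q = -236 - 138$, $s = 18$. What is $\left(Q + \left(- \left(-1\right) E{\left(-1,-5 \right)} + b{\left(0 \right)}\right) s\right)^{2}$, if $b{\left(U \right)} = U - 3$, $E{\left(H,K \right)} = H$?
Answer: $198916$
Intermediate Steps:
$b{\left(U \right)} = -3 + U$ ($b{\left(U \right)} = U - 3 = -3 + U$)
$Q = -374$ ($Q = -236 - 138 = -374$)
$\left(Q + \left(- \left(-1\right) E{\left(-1,-5 \right)} + b{\left(0 \right)}\right) s\right)^{2} = \left(-374 + \left(- \left(-1\right) \left(-1\right) + \left(-3 + 0\right)\right) 18\right)^{2} = \left(-374 + \left(\left(-1\right) 1 - 3\right) 18\right)^{2} = \left(-374 + \left(-1 - 3\right) 18\right)^{2} = \left(-374 - 72\right)^{2} = \left(-446\right)^{2} = 198916$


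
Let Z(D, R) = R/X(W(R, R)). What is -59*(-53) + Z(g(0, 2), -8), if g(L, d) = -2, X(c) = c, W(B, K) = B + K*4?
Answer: 15636/5 ≈ 3127.2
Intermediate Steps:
W(B, K) = B + 4*K
Z(D, R) = ⅕ (Z(D, R) = R/(R + 4*R) = R/((5*R)) = R*(1/(5*R)) = ⅕)
-59*(-53) + Z(g(0, 2), -8) = -59*(-53) + ⅕ = 3127 + ⅕ = 15636/5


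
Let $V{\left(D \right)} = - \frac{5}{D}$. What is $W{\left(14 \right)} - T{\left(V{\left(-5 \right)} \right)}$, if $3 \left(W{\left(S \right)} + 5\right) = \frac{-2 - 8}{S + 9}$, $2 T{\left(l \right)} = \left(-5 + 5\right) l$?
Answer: $- \frac{355}{69} \approx -5.1449$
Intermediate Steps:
$T{\left(l \right)} = 0$ ($T{\left(l \right)} = \frac{\left(-5 + 5\right) l}{2} = \frac{0 l}{2} = \frac{1}{2} \cdot 0 = 0$)
$W{\left(S \right)} = -5 - \frac{10}{3 \left(9 + S\right)}$ ($W{\left(S \right)} = -5 + \frac{\left(-2 - 8\right) \frac{1}{S + 9}}{3} = -5 + \frac{\left(-10\right) \frac{1}{9 + S}}{3} = -5 - \frac{10}{3 \left(9 + S\right)}$)
$W{\left(14 \right)} - T{\left(V{\left(-5 \right)} \right)} = \frac{5 \left(-29 - 42\right)}{3 \left(9 + 14\right)} - 0 = \frac{5 \left(-29 - 42\right)}{3 \cdot 23} + 0 = \frac{5}{3} \cdot \frac{1}{23} \left(-71\right) + 0 = - \frac{355}{69} + 0 = - \frac{355}{69}$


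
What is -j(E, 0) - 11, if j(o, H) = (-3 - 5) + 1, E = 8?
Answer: -4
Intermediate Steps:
j(o, H) = -7 (j(o, H) = -8 + 1 = -7)
-j(E, 0) - 11 = -1*(-7) - 11 = 7 - 11 = -4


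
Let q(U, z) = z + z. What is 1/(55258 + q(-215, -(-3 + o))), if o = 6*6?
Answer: 1/55192 ≈ 1.8119e-5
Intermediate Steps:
o = 36
q(U, z) = 2*z
1/(55258 + q(-215, -(-3 + o))) = 1/(55258 + 2*(-(-3 + 36))) = 1/(55258 + 2*(-1*33)) = 1/(55258 + 2*(-33)) = 1/(55258 - 66) = 1/55192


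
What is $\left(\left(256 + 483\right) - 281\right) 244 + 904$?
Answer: $112656$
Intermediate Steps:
$\left(\left(256 + 483\right) - 281\right) 244 + 904 = \left(739 - 281\right) 244 + 904 = 458 \cdot 244 + 904 = 111752 + 904 = 112656$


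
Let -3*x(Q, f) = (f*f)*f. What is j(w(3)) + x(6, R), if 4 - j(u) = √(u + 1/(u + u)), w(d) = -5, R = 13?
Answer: -2185/3 - I*√510/10 ≈ -728.33 - 2.2583*I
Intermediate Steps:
x(Q, f) = -f³/3 (x(Q, f) = -f*f*f/3 = -f²*f/3 = -f³/3)
j(u) = 4 - √(u + 1/(2*u)) (j(u) = 4 - √(u + 1/(u + u)) = 4 - √(u + 1/(2*u)))
j(w(3)) + x(6, R) = (4 - √(2/(-5) + 4*(-5))/2) - ⅓*13³ = (4 - √(2*(-⅕) - 20)/2) - ⅓*2197 = (4 - √(-⅖ - 20)/2) - 2197/3 = (4 - I*√510/10) - 2197/3 = -2185/3 - I*√510/10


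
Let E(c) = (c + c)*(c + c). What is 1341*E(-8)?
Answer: 343296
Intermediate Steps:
E(c) = 4*c² (E(c) = (2*c)*(2*c) = 4*c²)
1341*E(-8) = 1341*(4*(-8)²) = 1341*(4*64) = 1341*256 = 343296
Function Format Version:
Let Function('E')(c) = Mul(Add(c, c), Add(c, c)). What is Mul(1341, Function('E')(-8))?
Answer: 343296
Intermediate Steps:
Function('E')(c) = Mul(4, Pow(c, 2)) (Function('E')(c) = Mul(Mul(2, c), Mul(2, c)) = Mul(4, Pow(c, 2)))
Mul(1341, Function('E')(-8)) = Mul(1341, Mul(4, Pow(-8, 2))) = Mul(1341, Mul(4, 64)) = Mul(1341, 256) = 343296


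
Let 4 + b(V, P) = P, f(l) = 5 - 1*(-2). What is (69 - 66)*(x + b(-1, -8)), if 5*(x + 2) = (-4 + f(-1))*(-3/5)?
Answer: -1077/25 ≈ -43.080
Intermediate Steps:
f(l) = 7 (f(l) = 5 + 2 = 7)
b(V, P) = -4 + P
x = -59/25 (x = -2 + ((-4 + 7)*(-3/5))/5 = -2 + (3*(-3*1/5))/5 = -2 + (3*(-3/5))/5 = -2 + (1/5)*(-9/5) = -2 - 9/25 = -59/25 ≈ -2.3600)
(69 - 66)*(x + b(-1, -8)) = (69 - 66)*(-59/25 + (-4 - 8)) = 3*(-59/25 - 12) = 3*(-359/25) = -1077/25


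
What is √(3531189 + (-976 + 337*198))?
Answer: √3596939 ≈ 1896.6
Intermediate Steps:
√(3531189 + (-976 + 337*198)) = √(3531189 + (-976 + 66726)) = √(3531189 + 65750) = √3596939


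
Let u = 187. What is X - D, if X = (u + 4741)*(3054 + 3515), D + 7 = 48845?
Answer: 32323194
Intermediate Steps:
D = 48838 (D = -7 + 48845 = 48838)
X = 32372032 (X = (187 + 4741)*(3054 + 3515) = 4928*6569 = 32372032)
X - D = 32372032 - 1*48838 = 32372032 - 48838 = 32323194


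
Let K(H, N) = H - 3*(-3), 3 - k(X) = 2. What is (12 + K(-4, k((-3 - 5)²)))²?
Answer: 289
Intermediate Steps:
k(X) = 1 (k(X) = 3 - 1*2 = 3 - 2 = 1)
K(H, N) = 9 + H (K(H, N) = H + 9 = 9 + H)
(12 + K(-4, k((-3 - 5)²)))² = (12 + (9 - 4))² = (12 + 5)² = 17² = 289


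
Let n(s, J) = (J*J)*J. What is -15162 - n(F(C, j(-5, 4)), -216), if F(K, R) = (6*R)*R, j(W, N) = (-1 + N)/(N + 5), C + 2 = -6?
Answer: 10062534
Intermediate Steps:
C = -8 (C = -2 - 6 = -8)
j(W, N) = (-1 + N)/(5 + N)
F(K, R) = 6*R**2
n(s, J) = J**3 (n(s, J) = J**2*J = J**3)
-15162 - n(F(C, j(-5, 4)), -216) = -15162 - 1*(-216)**3 = -15162 - 1*(-10077696) = -15162 + 10077696 = 10062534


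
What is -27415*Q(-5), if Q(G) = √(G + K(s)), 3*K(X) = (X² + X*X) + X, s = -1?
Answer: -27415*I*√42/3 ≈ -59223.0*I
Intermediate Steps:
K(X) = X/3 + 2*X²/3 (K(X) = ((X² + X*X) + X)/3 = ((X² + X²) + X)/3 = (2*X² + X)/3 = (X + 2*X²)/3 = X/3 + 2*X²/3)
Q(G) = √(⅓ + G) (Q(G) = √(G + (⅓)*(-1)*(1 + 2*(-1))) = √(G + (⅓)*(-1)*(1 - 2)) = √(G + (⅓)*(-1)*(-1)) = √(G + ⅓) = √(⅓ + G))
-27415*Q(-5) = -27415*√(3 + 9*(-5))/3 = -27415*√(3 - 45)/3 = -27415*√(-42)/3 = -27415*I*√42/3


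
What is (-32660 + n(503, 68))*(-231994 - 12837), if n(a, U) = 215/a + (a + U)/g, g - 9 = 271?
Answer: 1126096998514197/140840 ≈ 7.9956e+9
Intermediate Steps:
g = 280 (g = 9 + 271 = 280)
n(a, U) = 215/a + U/280 + a/280 (n(a, U) = 215/a + (a + U)/280 = 215/a + (U + a)*(1/280) = 215/a + (U/280 + a/280) = 215/a + U/280 + a/280)
(-32660 + n(503, 68))*(-231994 - 12837) = (-32660 + (1/280)*(60200 + 503*(68 + 503))/503)*(-231994 - 12837) = (-32660 + (1/280)*(1/503)*(60200 + 503*571))*(-244831) = (-32660 + (1/280)*(1/503)*(60200 + 287213))*(-244831) = (-32660 + (1/280)*(1/503)*347413)*(-244831) = (-32660 + 347413/140840)*(-244831) = -4599486987/140840*(-244831) = 1126096998514197/140840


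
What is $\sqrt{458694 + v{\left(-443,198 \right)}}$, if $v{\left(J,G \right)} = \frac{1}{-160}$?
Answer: $\frac{\sqrt{733910390}}{40} \approx 677.27$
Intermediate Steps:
$v{\left(J,G \right)} = - \frac{1}{160}$
$\sqrt{458694 + v{\left(-443,198 \right)}} = \sqrt{458694 - \frac{1}{160}} = \sqrt{\frac{73391039}{160}} = \frac{\sqrt{733910390}}{40}$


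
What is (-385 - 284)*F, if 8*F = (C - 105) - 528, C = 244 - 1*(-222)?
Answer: 111723/8 ≈ 13965.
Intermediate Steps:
C = 466 (C = 244 + 222 = 466)
F = -167/8 (F = ((466 - 105) - 528)/8 = (361 - 528)/8 = (⅛)*(-167) = -167/8 ≈ -20.875)
(-385 - 284)*F = (-385 - 284)*(-167/8) = -669*(-167/8) = 111723/8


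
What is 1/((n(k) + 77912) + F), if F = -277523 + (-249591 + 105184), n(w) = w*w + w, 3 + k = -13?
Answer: -1/343778 ≈ -2.9089e-6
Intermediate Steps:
k = -16 (k = -3 - 13 = -16)
n(w) = w + w**2 (n(w) = w**2 + w = w + w**2)
F = -421930 (F = -277523 - 144407 = -421930)
1/((n(k) + 77912) + F) = 1/((-16*(1 - 16) + 77912) - 421930) = 1/((-16*(-15) + 77912) - 421930) = 1/((240 + 77912) - 421930) = 1/(78152 - 421930) = 1/(-343778) = -1/343778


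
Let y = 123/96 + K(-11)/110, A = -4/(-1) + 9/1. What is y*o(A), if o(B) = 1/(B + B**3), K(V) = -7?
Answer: 2143/3889600 ≈ 0.00055096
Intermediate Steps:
A = 13 (A = -4*(-1) + 9*1 = 4 + 9 = 13)
y = 2143/1760 (y = 123/96 - 7/110 = 123*(1/96) - 7*1/110 = 41/32 - 7/110 = 2143/1760 ≈ 1.2176)
y*o(A) = 2143/(1760*(13 + 13**3)) = 2143/(1760*(13 + 2197)) = (2143/1760)/2210 = (2143/1760)*(1/2210) = 2143/3889600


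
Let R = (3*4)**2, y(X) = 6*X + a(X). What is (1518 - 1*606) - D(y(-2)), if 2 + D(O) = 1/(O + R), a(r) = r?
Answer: 118819/130 ≈ 913.99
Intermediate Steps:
y(X) = 7*X (y(X) = 6*X + X = 7*X)
R = 144 (R = 12**2 = 144)
D(O) = -2 + 1/(144 + O) (D(O) = -2 + 1/(O + 144) = -2 + 1/(144 + O))
(1518 - 1*606) - D(y(-2)) = (1518 - 1*606) - (-287 - 14*(-2))/(144 + 7*(-2)) = (1518 - 606) - (-287 - 2*(-14))/(144 - 14) = 912 - (-287 + 28)/130 = 912 - (-259)/130 = 912 - 1*(-259/130) = 912 + 259/130 = 118819/130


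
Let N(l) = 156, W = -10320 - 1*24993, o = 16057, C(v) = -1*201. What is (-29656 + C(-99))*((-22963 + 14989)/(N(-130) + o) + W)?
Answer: 17094256407051/16213 ≈ 1.0544e+9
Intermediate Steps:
C(v) = -201
W = -35313 (W = -10320 - 24993 = -35313)
(-29656 + C(-99))*((-22963 + 14989)/(N(-130) + o) + W) = (-29656 - 201)*((-22963 + 14989)/(156 + 16057) - 35313) = -29857*(-7974/16213 - 35313) = -29857*(-572537643/16213) = 17094256407051/16213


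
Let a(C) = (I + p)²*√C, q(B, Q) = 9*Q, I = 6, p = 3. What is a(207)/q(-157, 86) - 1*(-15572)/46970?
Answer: 7786/23485 + 27*√23/86 ≈ 1.8372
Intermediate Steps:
a(C) = 81*√C (a(C) = (6 + 3)²*√C = 9²*√C = 81*√C)
a(207)/q(-157, 86) - 1*(-15572)/46970 = (81*√207)/((9*86)) - 1*(-15572)/46970 = (81*(3*√23))/774 + 15572*(1/46970) = (243*√23)*(1/774) + 7786/23485 = 27*√23/86 + 7786/23485 = 7786/23485 + 27*√23/86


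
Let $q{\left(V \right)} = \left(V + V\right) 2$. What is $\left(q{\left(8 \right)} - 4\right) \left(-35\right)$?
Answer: $-980$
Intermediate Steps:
$q{\left(V \right)} = 4 V$ ($q{\left(V \right)} = 2 V 2 = 4 V$)
$\left(q{\left(8 \right)} - 4\right) \left(-35\right) = \left(4 \cdot 8 - 4\right) \left(-35\right) = \left(32 - 4\right) \left(-35\right) = 28 \left(-35\right) = -980$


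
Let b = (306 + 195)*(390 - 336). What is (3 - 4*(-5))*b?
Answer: 622242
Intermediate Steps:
b = 27054 (b = 501*54 = 27054)
(3 - 4*(-5))*b = (3 - 4*(-5))*27054 = (3 + 20)*27054 = 23*27054 = 622242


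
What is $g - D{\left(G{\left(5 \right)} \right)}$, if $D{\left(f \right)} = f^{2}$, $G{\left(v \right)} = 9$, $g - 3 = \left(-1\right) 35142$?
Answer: $-35220$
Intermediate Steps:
$g = -35139$ ($g = 3 - 35142 = -35139$)
$g - D{\left(G{\left(5 \right)} \right)} = -35139 - 9^{2} = -35139 - 81 = -35220$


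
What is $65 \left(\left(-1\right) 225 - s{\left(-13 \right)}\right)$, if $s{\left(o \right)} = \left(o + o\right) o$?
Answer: $-36595$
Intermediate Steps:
$s{\left(o \right)} = 2 o^{2}$ ($s{\left(o \right)} = 2 o o = 2 o^{2}$)
$65 \left(\left(-1\right) 225 - s{\left(-13 \right)}\right) = 65 \left(\left(-1\right) 225 - 2 \left(-13\right)^{2}\right) = 65 \left(-225 - 2 \cdot 169\right) = 65 \left(-225 - 338\right) = 65 \left(-563\right) = -36595$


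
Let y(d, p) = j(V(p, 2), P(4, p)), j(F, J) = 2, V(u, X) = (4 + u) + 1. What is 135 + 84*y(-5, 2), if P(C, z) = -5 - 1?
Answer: 303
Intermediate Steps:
V(u, X) = 5 + u
P(C, z) = -6
y(d, p) = 2
135 + 84*y(-5, 2) = 135 + 84*2 = 135 + 168 = 303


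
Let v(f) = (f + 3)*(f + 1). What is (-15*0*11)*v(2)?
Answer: 0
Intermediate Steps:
v(f) = (1 + f)*(3 + f) (v(f) = (3 + f)*(1 + f) = (1 + f)*(3 + f))
(-15*0*11)*v(2) = (-15*0*11)*(3 + 2² + 4*2) = (0*11)*(3 + 4 + 8) = 0*15 = 0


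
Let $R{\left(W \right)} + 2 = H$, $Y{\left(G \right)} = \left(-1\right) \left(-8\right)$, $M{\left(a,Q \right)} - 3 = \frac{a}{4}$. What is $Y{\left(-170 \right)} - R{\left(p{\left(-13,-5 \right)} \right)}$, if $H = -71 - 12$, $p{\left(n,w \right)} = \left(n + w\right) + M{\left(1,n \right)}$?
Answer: $93$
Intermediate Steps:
$M{\left(a,Q \right)} = 3 + \frac{a}{4}$
$Y{\left(G \right)} = 8$
$p{\left(n,w \right)} = \frac{13}{4} + n + w$ ($p{\left(n,w \right)} = \left(n + w\right) + \left(3 + \frac{1}{4} \cdot 1\right) = \left(n + w\right) + \left(3 + \frac{1}{4}\right) = \left(n + w\right) + \frac{13}{4} = \frac{13}{4} + n + w$)
$H = -83$ ($H = -71 - 12 = -83$)
$R{\left(W \right)} = -85$ ($R{\left(W \right)} = -2 - 83 = -85$)
$Y{\left(-170 \right)} - R{\left(p{\left(-13,-5 \right)} \right)} = 8 - -85 = 8 + 85 = 93$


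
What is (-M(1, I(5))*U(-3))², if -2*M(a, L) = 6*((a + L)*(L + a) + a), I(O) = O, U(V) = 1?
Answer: 12321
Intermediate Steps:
M(a, L) = -3*a - 3*(L + a)² (M(a, L) = -3*((a + L)*(L + a) + a) = -3*((L + a)*(L + a) + a) = -3*((L + a)² + a) = -3*(a + (L + a)²) = -(6*a + 6*(L + a)²)/2 = -3*a - 3*(L + a)²)
(-M(1, I(5))*U(-3))² = (-(-3*1 - 3*(5 + 1)²))² = (-(-3 - 3*6²))² = (-(-3 - 3*36))² = (-(-3 - 108))² = (-(-111))² = (-1*(-111))² = 111² = 12321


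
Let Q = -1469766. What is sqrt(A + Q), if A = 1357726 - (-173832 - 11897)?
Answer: 11*sqrt(609) ≈ 271.46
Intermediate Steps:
A = 1543455 (A = 1357726 - 1*(-185729) = 1357726 + 185729 = 1543455)
sqrt(A + Q) = sqrt(1543455 - 1469766) = sqrt(73689) = 11*sqrt(609)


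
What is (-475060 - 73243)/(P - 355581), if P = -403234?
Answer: 548303/758815 ≈ 0.72258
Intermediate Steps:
(-475060 - 73243)/(P - 355581) = (-475060 - 73243)/(-403234 - 355581) = -548303/(-758815) = -548303*(-1/758815) = 548303/758815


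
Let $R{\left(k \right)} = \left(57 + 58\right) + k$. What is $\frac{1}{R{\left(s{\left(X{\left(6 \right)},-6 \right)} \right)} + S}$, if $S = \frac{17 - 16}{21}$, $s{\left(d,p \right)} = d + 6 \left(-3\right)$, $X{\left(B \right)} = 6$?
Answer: $\frac{21}{2164} \approx 0.0097042$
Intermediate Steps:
$s{\left(d,p \right)} = -18 + d$ ($s{\left(d,p \right)} = d - 18 = -18 + d$)
$S = \frac{1}{21}$ ($S = 1 \cdot \frac{1}{21} = \frac{1}{21} \approx 0.047619$)
$R{\left(k \right)} = 115 + k$
$\frac{1}{R{\left(s{\left(X{\left(6 \right)},-6 \right)} \right)} + S} = \frac{1}{\left(115 + \left(-18 + 6\right)\right) + \frac{1}{21}} = \frac{1}{\left(115 - 12\right) + \frac{1}{21}} = \frac{1}{103 + \frac{1}{21}} = \frac{1}{\frac{2164}{21}} = \frac{21}{2164}$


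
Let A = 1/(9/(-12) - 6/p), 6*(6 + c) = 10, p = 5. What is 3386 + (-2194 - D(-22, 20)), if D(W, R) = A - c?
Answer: 46339/39 ≈ 1188.2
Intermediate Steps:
c = -13/3 (c = -6 + (⅙)*10 = -6 + 5/3 = -13/3 ≈ -4.3333)
A = -20/39 (A = 1/(9/(-12) - 6/5) = 1/(9*(-1/12) - 6*⅕) = 1/(-¾ - 6/5) = 1/(-39/20) = -20/39 ≈ -0.51282)
D(W, R) = 149/39 (D(W, R) = -20/39 - 1*(-13/3) = -20/39 + 13/3 = 149/39)
3386 + (-2194 - D(-22, 20)) = 3386 + (-2194 - 1*149/39) = 3386 + (-2194 - 149/39) = 3386 - 85715/39 = 46339/39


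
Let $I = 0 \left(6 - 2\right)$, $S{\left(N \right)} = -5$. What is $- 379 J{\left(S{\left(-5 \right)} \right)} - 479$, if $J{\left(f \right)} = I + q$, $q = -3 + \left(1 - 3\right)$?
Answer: $1416$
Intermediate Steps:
$q = -5$ ($q = -3 - 2 = -5$)
$I = 0$ ($I = 0 \cdot 4 = 0$)
$J{\left(f \right)} = -5$ ($J{\left(f \right)} = 0 - 5 = -5$)
$- 379 J{\left(S{\left(-5 \right)} \right)} - 479 = \left(-379\right) \left(-5\right) - 479 = 1895 - 479 = 1416$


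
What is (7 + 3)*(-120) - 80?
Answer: -1280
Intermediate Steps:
(7 + 3)*(-120) - 80 = 10*(-120) - 80 = -1200 - 80 = -1280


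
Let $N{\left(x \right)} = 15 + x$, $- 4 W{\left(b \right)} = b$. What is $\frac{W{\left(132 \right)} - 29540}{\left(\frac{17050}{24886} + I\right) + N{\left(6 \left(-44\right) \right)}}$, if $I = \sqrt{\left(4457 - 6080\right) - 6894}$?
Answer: $\frac{1136968213559098}{10865425004257} + \frac{4578735807677 i \sqrt{8517}}{10865425004257} \approx 104.64 + 38.89 i$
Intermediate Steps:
$W{\left(b \right)} = - \frac{b}{4}$
$I = i \sqrt{8517}$ ($I = \sqrt{\left(4457 - 6080\right) - 6894} = \sqrt{-1623 - 6894} = \sqrt{-8517} = i \sqrt{8517} \approx 92.288 i$)
$\frac{W{\left(132 \right)} - 29540}{\left(\frac{17050}{24886} + I\right) + N{\left(6 \left(-44\right) \right)}} = \frac{\left(- \frac{1}{4}\right) 132 - 29540}{\left(\frac{17050}{24886} + i \sqrt{8517}\right) + \left(15 + 6 \left(-44\right)\right)} = \frac{-33 - 29540}{\left(17050 \cdot \frac{1}{24886} + i \sqrt{8517}\right) + \left(15 - 264\right)} = - \frac{29573}{\left(\frac{8525}{12443} + i \sqrt{8517}\right) - 249} = - \frac{29573}{- \frac{3089782}{12443} + i \sqrt{8517}}$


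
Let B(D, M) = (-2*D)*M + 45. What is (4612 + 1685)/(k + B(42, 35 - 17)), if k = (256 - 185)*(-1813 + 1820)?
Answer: -6297/970 ≈ -6.4918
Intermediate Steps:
B(D, M) = 45 - 2*D*M (B(D, M) = -2*D*M + 45 = 45 - 2*D*M)
k = 497 (k = 71*7 = 497)
(4612 + 1685)/(k + B(42, 35 - 17)) = (4612 + 1685)/(497 + (45 - 2*42*(35 - 17))) = 6297/(497 + (45 - 2*42*18)) = 6297/(497 + (45 - 1512)) = 6297/(497 - 1467) = 6297/(-970) = 6297*(-1/970) = -6297/970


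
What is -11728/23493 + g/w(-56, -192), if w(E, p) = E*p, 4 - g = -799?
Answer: -11914953/28066304 ≈ -0.42453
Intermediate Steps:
g = 803 (g = 4 - 1*(-799) = 4 + 799 = 803)
-11728/23493 + g/w(-56, -192) = -11728/23493 + 803/((-56*(-192))) = -11728*1/23493 + 803/10752 = -11728/23493 + 803*(1/10752) = -11728/23493 + 803/10752 = -11914953/28066304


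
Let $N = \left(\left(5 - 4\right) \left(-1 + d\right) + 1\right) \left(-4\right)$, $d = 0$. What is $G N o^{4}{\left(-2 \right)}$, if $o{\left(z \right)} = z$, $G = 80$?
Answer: $0$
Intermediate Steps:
$N = 0$ ($N = \left(\left(5 - 4\right) \left(-1 + 0\right) + 1\right) \left(-4\right) = \left(1 \left(-1\right) + 1\right) \left(-4\right) = \left(-1 + 1\right) \left(-4\right) = 0 \left(-4\right) = 0$)
$G N o^{4}{\left(-2 \right)} = 80 \cdot 0 \left(-2\right)^{4} = 0 \cdot 16 = 0$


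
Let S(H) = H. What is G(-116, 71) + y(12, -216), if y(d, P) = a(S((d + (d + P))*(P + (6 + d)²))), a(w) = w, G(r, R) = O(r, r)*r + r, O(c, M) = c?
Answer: -7396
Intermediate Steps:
G(r, R) = r + r² (G(r, R) = r*r + r = r² + r = r + r²)
y(d, P) = (P + (6 + d)²)*(P + 2*d) (y(d, P) = (d + (d + P))*(P + (6 + d)²) = (d + (P + d))*(P + (6 + d)²) = (P + 2*d)*(P + (6 + d)²) = (P + (6 + d)²)*(P + 2*d))
G(-116, 71) + y(12, -216) = -116*(1 - 116) + ((-216)² - 216*(6 + 12)² + 2*(-216)*12 + 2*12*(6 + 12)²) = -116*(-115) + (46656 - 216*18² - 5184 + 2*12*18²) = 13340 + (46656 - 216*324 - 5184 + 2*12*324) = 13340 + (46656 - 69984 - 5184 + 7776) = 13340 - 20736 = -7396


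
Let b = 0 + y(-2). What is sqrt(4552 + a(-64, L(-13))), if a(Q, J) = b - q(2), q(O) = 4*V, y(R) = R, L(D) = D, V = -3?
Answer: sqrt(4562) ≈ 67.543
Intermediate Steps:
b = -2 (b = 0 - 2 = -2)
q(O) = -12 (q(O) = 4*(-3) = -12)
a(Q, J) = 10 (a(Q, J) = -2 - 1*(-12) = -2 + 12 = 10)
sqrt(4552 + a(-64, L(-13))) = sqrt(4552 + 10) = sqrt(4562)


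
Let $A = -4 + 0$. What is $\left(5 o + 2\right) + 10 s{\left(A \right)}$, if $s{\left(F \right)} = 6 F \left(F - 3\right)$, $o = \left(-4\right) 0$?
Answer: $1682$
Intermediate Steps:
$A = -4$
$o = 0$
$s{\left(F \right)} = 6 F \left(-3 + F\right)$
$\left(5 o + 2\right) + 10 s{\left(A \right)} = \left(5 \cdot 0 + 2\right) + 10 \cdot 6 \left(-4\right) \left(-3 - 4\right) = \left(0 + 2\right) + 10 \cdot 6 \left(-4\right) \left(-7\right) = 2 + 10 \cdot 168 = 2 + 1680 = 1682$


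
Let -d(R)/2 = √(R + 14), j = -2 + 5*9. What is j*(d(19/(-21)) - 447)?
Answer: -19221 - 430*√231/21 ≈ -19532.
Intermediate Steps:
j = 43 (j = -2 + 45 = 43)
d(R) = -2*√(14 + R) (d(R) = -2*√(R + 14) = -2*√(14 + R))
j*(d(19/(-21)) - 447) = 43*(-2*√(14 + 19/(-21)) - 447) = 43*(-2*√(14 + 19*(-1/21)) - 447) = 43*(-2*√(14 - 19/21) - 447) = 43*(-10*√231/21 - 447) = 43*(-447 - 10*√231/21) = -19221 - 430*√231/21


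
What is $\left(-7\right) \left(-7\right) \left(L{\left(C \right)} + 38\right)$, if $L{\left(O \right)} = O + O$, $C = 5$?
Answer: $2352$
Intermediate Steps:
$L{\left(O \right)} = 2 O$
$\left(-7\right) \left(-7\right) \left(L{\left(C \right)} + 38\right) = \left(-7\right) \left(-7\right) \left(2 \cdot 5 + 38\right) = 49 \left(10 + 38\right) = 49 \cdot 48 = 2352$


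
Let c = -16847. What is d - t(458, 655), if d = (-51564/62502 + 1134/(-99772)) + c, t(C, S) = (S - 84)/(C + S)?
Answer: -9744821109318983/578384320206 ≈ -16848.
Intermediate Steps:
t(C, S) = (-84 + S)/(C + S)
d = -8755188124037/519662462 (d = (-51564/62502 + 1134/(-99772)) - 16847 = (-51564*1/62502 + 1134*(-1/99772)) - 16847 = (-8594/10417 - 567/49886) - 16847 = -434626723/519662462 - 16847 = -8755188124037/519662462 ≈ -16848.)
d - t(458, 655) = -8755188124037/519662462 - (-84 + 655)/(458 + 655) = -8755188124037/519662462 - 571/1113 = -9744821109318983/578384320206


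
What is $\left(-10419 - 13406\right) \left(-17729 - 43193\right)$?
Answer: $1451466650$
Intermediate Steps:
$\left(-10419 - 13406\right) \left(-17729 - 43193\right) = \left(-23825\right) \left(-60922\right) = 1451466650$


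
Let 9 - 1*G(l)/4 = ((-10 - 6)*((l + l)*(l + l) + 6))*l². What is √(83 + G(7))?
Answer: 3*√70399 ≈ 795.98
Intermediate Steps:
G(l) = 36 - 4*l²*(-96 - 64*l²) (G(l) = 36 - 4*(-10 - 6)*((l + l)*(l + l) + 6)*l² = 36 - 4*(-16*((2*l)*(2*l) + 6))*l² = 36 - 4*(-16*(4*l² + 6))*l² = 36 - 4*(-16*(6 + 4*l²))*l² = 36 - 4*(-96 - 64*l²)*l² = 36 - 4*l²*(-96 - 64*l²))
√(83 + G(7)) = √(83 + (36 + 256*7⁴ + 384*7²)) = √(83 + (36 + 256*2401 + 384*49)) = √(83 + (36 + 614656 + 18816)) = √(83 + 633508) = √633591 = 3*√70399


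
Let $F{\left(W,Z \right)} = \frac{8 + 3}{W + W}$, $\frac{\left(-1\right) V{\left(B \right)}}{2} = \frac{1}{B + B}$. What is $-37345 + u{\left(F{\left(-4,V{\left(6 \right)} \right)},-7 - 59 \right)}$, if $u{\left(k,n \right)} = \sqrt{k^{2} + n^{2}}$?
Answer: $-37345 + \frac{11 \sqrt{2305}}{8} \approx -37279.0$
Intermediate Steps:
$V{\left(B \right)} = - \frac{1}{B}$ ($V{\left(B \right)} = - \frac{2}{B + B} = - \frac{2}{2 B} = - 2 \frac{1}{2 B} = - \frac{1}{B}$)
$F{\left(W,Z \right)} = \frac{11}{2 W}$
$-37345 + u{\left(F{\left(-4,V{\left(6 \right)} \right)},-7 - 59 \right)} = -37345 + \sqrt{\left(\frac{11}{2 \left(-4\right)}\right)^{2} + \left(-7 - 59\right)^{2}} = -37345 + \sqrt{\left(\frac{11}{2} \left(- \frac{1}{4}\right)\right)^{2} + \left(-7 - 59\right)^{2}} = -37345 + \sqrt{\left(- \frac{11}{8}\right)^{2} + \left(-66\right)^{2}} = -37345 + \sqrt{\frac{121}{64} + 4356} = -37345 + \sqrt{\frac{278905}{64}} = -37345 + \frac{11 \sqrt{2305}}{8}$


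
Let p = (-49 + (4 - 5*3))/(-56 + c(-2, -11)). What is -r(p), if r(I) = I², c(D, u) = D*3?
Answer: -900/961 ≈ -0.93652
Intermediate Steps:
c(D, u) = 3*D
p = 30/31 (p = (-49 + (4 - 5*3))/(-56 + 3*(-2)) = (-49 + (4 - 15))/(-56 - 6) = (-49 - 11)/(-62) = -60*(-1/62) = 30/31 ≈ 0.96774)
-r(p) = -(30/31)² = -1*900/961 = -900/961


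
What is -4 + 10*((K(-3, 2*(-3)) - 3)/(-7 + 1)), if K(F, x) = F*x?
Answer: -29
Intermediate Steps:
-4 + 10*((K(-3, 2*(-3)) - 3)/(-7 + 1)) = -4 + 10*((-6*(-3) - 3)/(-7 + 1)) = -4 + 10*((-3*(-6) - 3)/(-6)) = -4 + 10*((18 - 3)*(-⅙)) = -4 + 10*(15*(-⅙)) = -4 + 10*(-5/2) = -4 - 25 = -29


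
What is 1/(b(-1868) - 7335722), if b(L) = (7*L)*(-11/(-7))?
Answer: -1/7356270 ≈ -1.3594e-7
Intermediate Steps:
b(L) = 11*L (b(L) = (7*L)*(-11*(-⅐)) = (7*L)*(11/7) = 11*L)
1/(b(-1868) - 7335722) = 1/(11*(-1868) - 7335722) = 1/(-20548 - 7335722) = 1/(-7356270) = -1/7356270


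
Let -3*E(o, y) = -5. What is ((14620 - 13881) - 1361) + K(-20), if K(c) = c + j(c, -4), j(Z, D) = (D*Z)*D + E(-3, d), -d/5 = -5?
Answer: -2881/3 ≈ -960.33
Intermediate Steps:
d = 25 (d = -5*(-5) = 25)
E(o, y) = 5/3 (E(o, y) = -⅓*(-5) = 5/3)
j(Z, D) = 5/3 + Z*D² (j(Z, D) = (D*Z)*D + 5/3 = Z*D² + 5/3 = 5/3 + Z*D²)
K(c) = 5/3 + 17*c (K(c) = c + (5/3 + c*(-4)²) = c + (5/3 + c*16) = c + (5/3 + 16*c) = 5/3 + 17*c)
((14620 - 13881) - 1361) + K(-20) = ((14620 - 13881) - 1361) + (5/3 + 17*(-20)) = (739 - 1361) + (5/3 - 340) = -622 - 1015/3 = -2881/3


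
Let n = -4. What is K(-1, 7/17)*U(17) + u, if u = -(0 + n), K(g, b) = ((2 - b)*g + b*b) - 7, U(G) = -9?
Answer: 23053/289 ≈ 79.768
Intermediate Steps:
K(g, b) = -7 + b**2 + g*(2 - b) (K(g, b) = (g*(2 - b) + b**2) - 7 = (b**2 + g*(2 - b)) - 7 = -7 + b**2 + g*(2 - b))
u = 4 (u = -(0 - 4) = -1*(-4) = 4)
K(-1, 7/17)*U(17) + u = (-7 + (7/17)**2 + 2*(-1) - 1*7/17*(-1))*(-9) + 4 = (-7 + (7*(1/17))**2 - 2 - 1*7*(1/17)*(-1))*(-9) + 4 = (-7 + (7/17)**2 - 2 - 1*7/17*(-1))*(-9) + 4 = (-7 + 49/289 - 2 + 7/17)*(-9) + 4 = -2433/289*(-9) + 4 = 21897/289 + 4 = 23053/289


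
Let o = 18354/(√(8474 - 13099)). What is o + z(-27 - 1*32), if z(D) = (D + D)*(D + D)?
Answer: 13924 - 18354*I*√185/925 ≈ 13924.0 - 269.88*I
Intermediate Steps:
z(D) = 4*D² (z(D) = (2*D)*(2*D) = 4*D²)
o = -18354*I*√185/925 (o = 18354/(√(-4625)) = 18354/((5*I*√185)) = 18354*(-I*√185/925) = -18354*I*√185/925 ≈ -269.88*I)
o + z(-27 - 1*32) = -18354*I*√185/925 + 4*(-27 - 1*32)² = -18354*I*√185/925 + 4*(-27 - 32)² = -18354*I*√185/925 + 4*(-59)² = -18354*I*√185/925 + 4*3481 = -18354*I*√185/925 + 13924 = 13924 - 18354*I*√185/925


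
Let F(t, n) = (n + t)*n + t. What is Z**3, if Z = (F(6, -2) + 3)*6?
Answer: 216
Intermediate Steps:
F(t, n) = t + n*(n + t) (F(t, n) = n*(n + t) + t = t + n*(n + t))
Z = 6 (Z = ((6 + (-2)**2 - 2*6) + 3)*6 = ((6 + 4 - 12) + 3)*6 = (-2 + 3)*6 = 1*6 = 6)
Z**3 = 6**3 = 216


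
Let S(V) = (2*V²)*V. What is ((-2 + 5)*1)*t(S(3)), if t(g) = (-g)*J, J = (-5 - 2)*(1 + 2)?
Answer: 3402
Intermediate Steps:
J = -21 (J = -7*3 = -21)
S(V) = 2*V³
t(g) = 21*g (t(g) = -g*(-21) = 21*g)
((-2 + 5)*1)*t(S(3)) = ((-2 + 5)*1)*(21*(2*3³)) = (3*1)*(21*(2*27)) = 3*(21*54) = 3*1134 = 3402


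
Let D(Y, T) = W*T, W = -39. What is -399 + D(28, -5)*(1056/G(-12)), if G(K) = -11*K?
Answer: 1161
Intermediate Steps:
D(Y, T) = -39*T
-399 + D(28, -5)*(1056/G(-12)) = -399 + (-39*(-5))*(1056/((-11*(-12)))) = -399 + 195*(1056/132) = -399 + 195*(1056*(1/132)) = -399 + 195*8 = -399 + 1560 = 1161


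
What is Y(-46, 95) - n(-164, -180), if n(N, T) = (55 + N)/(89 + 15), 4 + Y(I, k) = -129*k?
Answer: -1274827/104 ≈ -12258.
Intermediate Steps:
Y(I, k) = -4 - 129*k
n(N, T) = 55/104 + N/104 (n(N, T) = (55 + N)/104 = (55 + N)*(1/104) = 55/104 + N/104)
Y(-46, 95) - n(-164, -180) = (-4 - 129*95) - (55/104 + (1/104)*(-164)) = (-4 - 12255) - (55/104 - 41/26) = -12259 - 1*(-109/104) = -12259 + 109/104 = -1274827/104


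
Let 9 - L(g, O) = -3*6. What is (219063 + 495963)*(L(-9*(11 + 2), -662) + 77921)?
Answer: 55734846648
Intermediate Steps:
L(g, O) = 27 (L(g, O) = 9 - (-3)*6 = 9 - 1*(-18) = 9 + 18 = 27)
(219063 + 495963)*(L(-9*(11 + 2), -662) + 77921) = (219063 + 495963)*(27 + 77921) = 715026*77948 = 55734846648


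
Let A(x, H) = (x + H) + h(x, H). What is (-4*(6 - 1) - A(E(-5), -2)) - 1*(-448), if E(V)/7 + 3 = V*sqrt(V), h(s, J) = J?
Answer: 453 + 35*I*sqrt(5) ≈ 453.0 + 78.262*I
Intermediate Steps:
E(V) = -21 + 7*V**(3/2) (E(V) = -21 + 7*(V*sqrt(V)) = -21 + 7*V**(3/2))
A(x, H) = x + 2*H (A(x, H) = (x + H) + H = (H + x) + H = x + 2*H)
(-4*(6 - 1) - A(E(-5), -2)) - 1*(-448) = (-4*(6 - 1) - ((-21 + 7*(-5)**(3/2)) + 2*(-2))) - 1*(-448) = (-4*5 - ((-21 + 7*(-5*I*sqrt(5))) - 4)) + 448 = (-20 - ((-21 - 35*I*sqrt(5)) - 4)) + 448 = (-20 - (-25 - 35*I*sqrt(5))) + 448 = (-20 + (25 + 35*I*sqrt(5))) + 448 = (5 + 35*I*sqrt(5)) + 448 = 453 + 35*I*sqrt(5)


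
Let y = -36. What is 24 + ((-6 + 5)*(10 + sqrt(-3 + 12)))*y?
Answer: 492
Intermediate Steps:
24 + ((-6 + 5)*(10 + sqrt(-3 + 12)))*y = 24 + ((-6 + 5)*(10 + sqrt(-3 + 12)))*(-36) = 24 - (10 + sqrt(9))*(-36) = 24 - (10 + 3)*(-36) = 24 - 1*13*(-36) = 24 - 13*(-36) = 24 + 468 = 492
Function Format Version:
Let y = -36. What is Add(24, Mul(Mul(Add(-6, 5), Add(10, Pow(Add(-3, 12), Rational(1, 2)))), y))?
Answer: 492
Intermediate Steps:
Add(24, Mul(Mul(Add(-6, 5), Add(10, Pow(Add(-3, 12), Rational(1, 2)))), y)) = Add(24, Mul(Mul(Add(-6, 5), Add(10, Pow(Add(-3, 12), Rational(1, 2)))), -36)) = Add(24, Mul(Mul(-1, Add(10, Pow(9, Rational(1, 2)))), -36)) = Add(24, Mul(Mul(-1, Add(10, 3)), -36)) = Add(24, Mul(Mul(-1, 13), -36)) = Add(24, Mul(-13, -36)) = Add(24, 468) = 492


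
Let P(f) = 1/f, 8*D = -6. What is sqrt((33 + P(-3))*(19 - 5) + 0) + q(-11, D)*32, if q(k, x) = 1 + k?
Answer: -320 + 14*sqrt(21)/3 ≈ -298.61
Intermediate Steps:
D = -3/4 (D = (1/8)*(-6) = -3/4 ≈ -0.75000)
sqrt((33 + P(-3))*(19 - 5) + 0) + q(-11, D)*32 = sqrt((33 + 1/(-3))*(19 - 5) + 0) + (1 - 11)*32 = sqrt((33 - 1/3)*14 + 0) - 10*32 = sqrt((98/3)*14 + 0) - 320 = sqrt(1372/3 + 0) - 320 = sqrt(1372/3) - 320 = 14*sqrt(21)/3 - 320 = -320 + 14*sqrt(21)/3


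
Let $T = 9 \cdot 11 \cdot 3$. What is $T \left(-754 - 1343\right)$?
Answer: $-622809$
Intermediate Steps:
$T = 297$ ($T = 99 \cdot 3 = 297$)
$T \left(-754 - 1343\right) = 297 \left(-754 - 1343\right) = 297 \left(-2097\right) = -622809$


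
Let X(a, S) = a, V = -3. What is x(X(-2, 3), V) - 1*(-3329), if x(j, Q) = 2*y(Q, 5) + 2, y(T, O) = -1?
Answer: 3329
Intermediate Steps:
x(j, Q) = 0 (x(j, Q) = 2*(-1) + 2 = -2 + 2 = 0)
x(X(-2, 3), V) - 1*(-3329) = 0 - 1*(-3329) = 0 + 3329 = 3329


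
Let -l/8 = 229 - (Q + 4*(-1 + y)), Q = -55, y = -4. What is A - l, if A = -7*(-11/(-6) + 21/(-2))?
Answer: 7478/3 ≈ 2492.7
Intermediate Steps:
A = 182/3 (A = -7*(-11*(-⅙) + 21*(-½)) = -7*(11/6 - 21/2) = -7*(-26/3) = 182/3 ≈ 60.667)
l = -2432 (l = -8*(229 - (-55 + 4*(-1 - 4))) = -8*(229 - (-55 + 4*(-5))) = -8*(229 - (-55 - 20)) = -8*(229 - 1*(-75)) = -8*(229 + 75) = -8*304 = -2432)
A - l = 182/3 - 1*(-2432) = 182/3 + 2432 = 7478/3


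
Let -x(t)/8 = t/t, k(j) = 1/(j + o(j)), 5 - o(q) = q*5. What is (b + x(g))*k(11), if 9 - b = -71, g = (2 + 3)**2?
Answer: -24/13 ≈ -1.8462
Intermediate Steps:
o(q) = 5 - 5*q (o(q) = 5 - q*5 = 5 - 5*q)
g = 25 (g = 5**2 = 25)
b = 80 (b = 9 - 1*(-71) = 9 + 71 = 80)
k(j) = 1/(5 - 4*j) (k(j) = 1/(j + (5 - 5*j)) = 1/(5 - 4*j))
x(t) = -8 (x(t) = -8*t/t = -8*1 = -8)
(b + x(g))*k(11) = (80 - 8)*(-1/(-5 + 4*11)) = 72*(-1/(-5 + 44)) = 72*(-1/39) = -24/13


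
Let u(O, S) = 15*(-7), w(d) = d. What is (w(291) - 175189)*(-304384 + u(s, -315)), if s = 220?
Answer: 53254517122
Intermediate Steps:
u(O, S) = -105
(w(291) - 175189)*(-304384 + u(s, -315)) = (291 - 175189)*(-304384 - 105) = -174898*(-304489) = 53254517122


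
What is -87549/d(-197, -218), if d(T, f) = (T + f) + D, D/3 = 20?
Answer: 87549/355 ≈ 246.62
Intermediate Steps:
D = 60 (D = 3*20 = 60)
d(T, f) = 60 + T + f (d(T, f) = (T + f) + 60 = 60 + T + f)
-87549/d(-197, -218) = -87549/(60 - 197 - 218) = -87549/(-355) = -87549*(-1/355) = 87549/355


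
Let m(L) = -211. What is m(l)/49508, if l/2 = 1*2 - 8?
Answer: -211/49508 ≈ -0.0042619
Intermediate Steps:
l = -12 (l = 2*(1*2 - 8) = 2*(2 - 8) = 2*(-6) = -12)
m(l)/49508 = -211/49508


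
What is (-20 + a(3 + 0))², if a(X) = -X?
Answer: 529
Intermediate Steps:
(-20 + a(3 + 0))² = (-20 - (3 + 0))² = (-20 - 1*3)² = (-20 - 3)² = (-23)² = 529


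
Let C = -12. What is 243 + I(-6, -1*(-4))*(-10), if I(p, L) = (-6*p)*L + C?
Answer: -1077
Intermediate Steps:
I(p, L) = -12 - 6*L*p (I(p, L) = (-6*p)*L - 12 = -6*L*p - 12 = -12 - 6*L*p)
243 + I(-6, -1*(-4))*(-10) = 243 + (-12 - 6*(-1*(-4))*(-6))*(-10) = 243 + (-12 - 6*4*(-6))*(-10) = 243 + (-12 + 144)*(-10) = 243 + 132*(-10) = 243 - 1320 = -1077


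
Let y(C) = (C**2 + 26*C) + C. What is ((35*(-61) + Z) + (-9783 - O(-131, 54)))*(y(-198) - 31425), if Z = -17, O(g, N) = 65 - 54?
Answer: -29064618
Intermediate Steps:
O(g, N) = 11
y(C) = C**2 + 27*C
((35*(-61) + Z) + (-9783 - O(-131, 54)))*(y(-198) - 31425) = ((35*(-61) - 17) + (-9783 - 1*11))*(-198*(27 - 198) - 31425) = ((-2135 - 17) + (-9783 - 11))*(-198*(-171) - 31425) = (-2152 - 9794)*(33858 - 31425) = -11946*2433 = -29064618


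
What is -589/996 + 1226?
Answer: 1220507/996 ≈ 1225.4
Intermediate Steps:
-589/996 + 1226 = 1220507/996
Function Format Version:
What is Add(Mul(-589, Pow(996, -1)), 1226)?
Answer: Rational(1220507, 996) ≈ 1225.4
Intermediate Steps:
Add(Mul(-589, Pow(996, -1)), 1226) = Add(Mul(-589, Rational(1, 996)), 1226) = Add(Rational(-589, 996), 1226) = Rational(1220507, 996)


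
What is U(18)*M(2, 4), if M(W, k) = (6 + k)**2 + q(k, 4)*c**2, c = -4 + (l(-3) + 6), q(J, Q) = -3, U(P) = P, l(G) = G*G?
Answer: -4734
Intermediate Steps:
l(G) = G**2
c = 11 (c = -4 + ((-3)**2 + 6) = -4 + (9 + 6) = -4 + 15 = 11)
M(W, k) = -363 + (6 + k)**2 (M(W, k) = (6 + k)**2 - 3*11**2 = (6 + k)**2 - 3*121 = (6 + k)**2 - 363 = -363 + (6 + k)**2)
U(18)*M(2, 4) = 18*(-363 + (6 + 4)**2) = 18*(-363 + 10**2) = 18*(-363 + 100) = 18*(-263) = -4734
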